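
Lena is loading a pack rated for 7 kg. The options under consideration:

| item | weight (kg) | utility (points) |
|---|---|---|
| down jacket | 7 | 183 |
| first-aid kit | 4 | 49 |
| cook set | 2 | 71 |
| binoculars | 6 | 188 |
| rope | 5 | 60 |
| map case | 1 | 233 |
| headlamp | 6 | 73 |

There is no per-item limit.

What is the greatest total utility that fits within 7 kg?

1631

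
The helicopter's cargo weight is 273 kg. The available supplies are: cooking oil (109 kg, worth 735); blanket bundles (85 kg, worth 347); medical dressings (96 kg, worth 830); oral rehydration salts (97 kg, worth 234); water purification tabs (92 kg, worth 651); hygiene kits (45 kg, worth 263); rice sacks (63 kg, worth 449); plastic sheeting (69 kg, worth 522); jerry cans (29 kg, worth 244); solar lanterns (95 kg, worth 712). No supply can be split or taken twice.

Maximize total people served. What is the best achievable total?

2064

The ratio heuristic lands on medical dressings + rice sacks + plastic sheeting + jerry cans (2045) but leaves 16 kg idle.
Replace jerry cans with hygiene kits: the trade gains 19 net, giving 2064 at 273 kg.
Medical dressings + plastic sheeting + solar lanterns (260 kg) also reaches 2064 — a tie, but nothing goes higher.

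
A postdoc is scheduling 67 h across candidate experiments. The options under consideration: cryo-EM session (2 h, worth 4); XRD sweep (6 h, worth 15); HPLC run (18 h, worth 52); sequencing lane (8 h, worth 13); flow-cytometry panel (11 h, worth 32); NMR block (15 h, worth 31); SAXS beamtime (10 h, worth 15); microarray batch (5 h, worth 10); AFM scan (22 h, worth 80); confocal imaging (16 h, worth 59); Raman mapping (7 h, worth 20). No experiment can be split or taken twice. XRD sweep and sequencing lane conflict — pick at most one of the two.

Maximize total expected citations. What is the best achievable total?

223

Best packing: HPLC run + flow-cytometry panel + AFM scan + confocal imaging — 67 h, 223 total.
An exhaustive check of the 2048 subsets confirms 223.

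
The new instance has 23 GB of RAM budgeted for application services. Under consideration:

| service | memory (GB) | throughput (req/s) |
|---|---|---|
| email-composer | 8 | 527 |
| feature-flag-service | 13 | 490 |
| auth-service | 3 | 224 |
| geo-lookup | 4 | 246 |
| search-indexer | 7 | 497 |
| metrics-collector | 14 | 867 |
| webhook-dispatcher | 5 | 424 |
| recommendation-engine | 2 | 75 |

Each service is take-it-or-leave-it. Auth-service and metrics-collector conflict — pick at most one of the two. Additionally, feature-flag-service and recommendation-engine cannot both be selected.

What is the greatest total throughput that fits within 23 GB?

1672

The ratio ordering already packs tightly: email-composer + auth-service + search-indexer + webhook-dispatcher, 23 GB, 1672.
Next best is geo-lookup + metrics-collector + webhook-dispatcher at 1537 (23 GB) — short by 135.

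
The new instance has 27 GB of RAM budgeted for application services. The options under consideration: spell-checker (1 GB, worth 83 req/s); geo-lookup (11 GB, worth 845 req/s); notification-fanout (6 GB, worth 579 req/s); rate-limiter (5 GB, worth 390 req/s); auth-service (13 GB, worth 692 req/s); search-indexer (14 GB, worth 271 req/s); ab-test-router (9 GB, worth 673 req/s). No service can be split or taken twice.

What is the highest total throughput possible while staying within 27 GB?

2180

The ratio heuristic lands on spell-checker + geo-lookup + notification-fanout + rate-limiter (1897) but leaves 4 GB idle.
Dropping rate-limiter frees 5 GB; slotting in ab-test-router (9 GB) lifts the total to 2180 at 27 GB.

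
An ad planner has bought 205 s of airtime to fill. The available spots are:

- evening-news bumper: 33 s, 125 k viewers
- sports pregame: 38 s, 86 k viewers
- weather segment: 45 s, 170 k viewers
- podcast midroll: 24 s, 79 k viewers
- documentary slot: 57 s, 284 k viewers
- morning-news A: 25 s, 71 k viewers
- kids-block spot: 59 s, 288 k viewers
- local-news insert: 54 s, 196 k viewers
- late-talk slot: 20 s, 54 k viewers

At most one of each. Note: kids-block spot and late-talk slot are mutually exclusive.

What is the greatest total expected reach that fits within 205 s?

893

The ratio heuristic lands on evening-news bumper + weather segment + documentary slot + kids-block spot (867) but leaves 11 s idle.
The 45 s tied up in weather segment is better spent on local-news insert — total rises to 893 (203 s).
That's the maximum — no feasible swap from here does better than 893.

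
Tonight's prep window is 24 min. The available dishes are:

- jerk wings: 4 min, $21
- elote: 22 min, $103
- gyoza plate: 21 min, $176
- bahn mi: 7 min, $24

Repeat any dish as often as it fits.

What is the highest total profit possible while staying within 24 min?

Gyoza plate uses 21 of the 24 min and totals 176.
Nothing else within 24 min beats 176.

176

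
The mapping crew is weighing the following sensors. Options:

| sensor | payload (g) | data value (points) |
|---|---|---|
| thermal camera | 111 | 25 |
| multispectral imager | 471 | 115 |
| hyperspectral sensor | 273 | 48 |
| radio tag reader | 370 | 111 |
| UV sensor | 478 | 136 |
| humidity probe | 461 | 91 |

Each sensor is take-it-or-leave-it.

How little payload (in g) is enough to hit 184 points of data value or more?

751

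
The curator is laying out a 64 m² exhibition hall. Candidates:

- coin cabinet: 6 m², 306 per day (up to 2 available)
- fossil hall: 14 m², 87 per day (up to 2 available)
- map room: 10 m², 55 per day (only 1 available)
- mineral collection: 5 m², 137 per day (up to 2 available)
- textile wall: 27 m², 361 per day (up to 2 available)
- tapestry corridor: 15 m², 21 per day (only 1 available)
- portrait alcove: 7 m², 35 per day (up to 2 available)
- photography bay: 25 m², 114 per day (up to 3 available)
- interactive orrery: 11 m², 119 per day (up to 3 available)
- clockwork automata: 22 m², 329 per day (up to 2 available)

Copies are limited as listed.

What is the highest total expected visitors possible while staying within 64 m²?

1407

Filling by ratio: 2×coin cabinet + 2×mineral collection + portrait alcove + interactive orrery + clockwork automata for 1369, with 2 m² left unused.
The 23 m² tied up in mineral collection and portrait alcove and interactive orrery is better spent on clockwork automata — total rises to 1407 (61 m²).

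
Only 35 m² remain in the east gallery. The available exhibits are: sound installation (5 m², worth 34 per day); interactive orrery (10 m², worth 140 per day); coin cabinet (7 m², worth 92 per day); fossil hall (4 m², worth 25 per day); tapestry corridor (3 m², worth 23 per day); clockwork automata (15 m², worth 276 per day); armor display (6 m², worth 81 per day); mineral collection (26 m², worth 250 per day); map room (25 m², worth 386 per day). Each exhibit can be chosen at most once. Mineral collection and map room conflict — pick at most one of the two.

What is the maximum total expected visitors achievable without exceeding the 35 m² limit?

Greedy by ratio would take interactive orrery + tapestry corridor + clockwork automata + armor display: 34 m² used, total 520.
The 6 m² tied up in armor display is better spent on coin cabinet — total rises to 531 (35 m²).
An exhaustive check of the 512 subsets confirms 531.

531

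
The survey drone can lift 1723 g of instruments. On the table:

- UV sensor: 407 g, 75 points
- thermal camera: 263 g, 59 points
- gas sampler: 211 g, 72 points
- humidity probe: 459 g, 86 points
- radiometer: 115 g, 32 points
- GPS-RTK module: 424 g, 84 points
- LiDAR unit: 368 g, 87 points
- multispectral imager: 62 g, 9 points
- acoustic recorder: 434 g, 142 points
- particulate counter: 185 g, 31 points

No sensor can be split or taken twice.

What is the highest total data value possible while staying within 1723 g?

Taking the top-ratio sensors first gives thermal camera + gas sampler + radiometer + LiDAR unit + multispectral imager + acoustic recorder + particulate counter for 432 (1638 g).
Dropping radiometer and multispectral imager and particulate counter frees 362 g; slotting in GPS-RTK module (424 g) lifts the total to 444 at 1700 g.
Next best is UV sensor + gas sampler + radiometer + LiDAR unit + acoustic recorder + particulate counter at 439 (1720 g) — short by 5.

444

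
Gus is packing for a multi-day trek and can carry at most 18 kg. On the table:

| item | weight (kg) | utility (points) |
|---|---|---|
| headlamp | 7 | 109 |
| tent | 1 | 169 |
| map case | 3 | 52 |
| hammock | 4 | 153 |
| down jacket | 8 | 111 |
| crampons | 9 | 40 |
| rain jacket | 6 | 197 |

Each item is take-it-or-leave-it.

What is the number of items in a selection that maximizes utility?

The maximum utility within 18 kg is 628.
One optimal bundle: headlamp + tent + hammock + rain jacket (18 kg).
Any selection reaching 628 contains exactly 4 items.

4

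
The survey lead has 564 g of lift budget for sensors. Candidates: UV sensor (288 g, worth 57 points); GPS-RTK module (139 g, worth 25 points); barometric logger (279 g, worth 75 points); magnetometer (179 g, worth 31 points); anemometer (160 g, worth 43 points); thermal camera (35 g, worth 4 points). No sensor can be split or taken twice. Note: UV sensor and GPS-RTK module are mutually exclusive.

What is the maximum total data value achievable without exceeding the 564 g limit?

Ranking by ratio (data value/g): barometric logger 0.27, anemometer 0.27, UV sensor 0.20, GPS-RTK module 0.18.
The ratio ordering already packs tightly: barometric logger + anemometer + thermal camera, 474 g, 122.

122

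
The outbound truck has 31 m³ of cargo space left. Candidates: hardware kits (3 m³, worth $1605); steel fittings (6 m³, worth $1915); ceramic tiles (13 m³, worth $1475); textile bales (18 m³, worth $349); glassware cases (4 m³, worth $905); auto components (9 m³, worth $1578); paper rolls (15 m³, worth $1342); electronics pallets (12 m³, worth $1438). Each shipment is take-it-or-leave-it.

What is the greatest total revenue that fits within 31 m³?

6573

Taking the top-ratio shipments first gives hardware kits + steel fittings + glassware cases + auto components for 6003 (22 m³).
Dropping glassware cases frees 4 m³; slotting in ceramic tiles (13 m³) lifts the total to 6573 at 31 m³.
That's the maximum — no swap from here does better than 6573.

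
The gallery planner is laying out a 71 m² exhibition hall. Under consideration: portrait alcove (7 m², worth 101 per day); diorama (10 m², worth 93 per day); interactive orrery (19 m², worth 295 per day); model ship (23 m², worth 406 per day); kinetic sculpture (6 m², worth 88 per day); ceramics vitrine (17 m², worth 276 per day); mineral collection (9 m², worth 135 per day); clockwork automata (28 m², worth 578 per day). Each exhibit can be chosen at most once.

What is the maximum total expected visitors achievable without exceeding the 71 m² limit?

Greedy by ratio would take model ship + ceramics vitrine + clockwork automata: 68 m² used, total 1260.
Dropping ceramics vitrine frees 17 m²; slotting in interactive orrery (19 m²) lifts the total to 1279 at 70 m².
The closest alternative, model ship + ceramics vitrine + clockwork automata, reaches only 1260.

1279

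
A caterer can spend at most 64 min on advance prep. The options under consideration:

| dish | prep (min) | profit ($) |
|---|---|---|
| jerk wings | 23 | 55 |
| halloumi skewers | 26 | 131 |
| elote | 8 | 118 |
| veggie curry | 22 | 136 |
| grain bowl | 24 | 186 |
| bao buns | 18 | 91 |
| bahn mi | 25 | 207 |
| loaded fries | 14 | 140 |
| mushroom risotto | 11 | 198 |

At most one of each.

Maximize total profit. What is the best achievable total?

Taking elote + bahn mi + loaded fries + mushroom risotto: 58 min used, 663 in profit.
Nothing else within 64 min beats 663.

663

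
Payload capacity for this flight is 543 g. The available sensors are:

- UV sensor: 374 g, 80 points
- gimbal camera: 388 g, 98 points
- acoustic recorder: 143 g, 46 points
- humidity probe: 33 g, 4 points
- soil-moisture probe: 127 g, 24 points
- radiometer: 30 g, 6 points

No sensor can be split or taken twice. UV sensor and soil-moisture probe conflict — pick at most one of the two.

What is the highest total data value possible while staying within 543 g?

Taking gimbal camera + acoustic recorder: 531 g used, 144 in data value.

144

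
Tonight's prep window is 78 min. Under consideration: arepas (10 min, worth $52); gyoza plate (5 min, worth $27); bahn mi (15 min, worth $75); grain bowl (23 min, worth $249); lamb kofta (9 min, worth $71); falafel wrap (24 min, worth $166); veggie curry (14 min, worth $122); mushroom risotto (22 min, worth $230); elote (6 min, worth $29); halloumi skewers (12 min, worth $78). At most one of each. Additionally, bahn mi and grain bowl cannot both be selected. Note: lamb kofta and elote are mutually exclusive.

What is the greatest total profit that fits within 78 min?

Taking the top-ratio dishes first gives gyoza plate + grain bowl + lamb kofta + veggie curry + mushroom risotto for 699 (73 min).
Dropping gyoza plate frees 5 min; slotting in arepas (10 min) lifts the total to 724 at 78 min.
Every other selection either busts 78 min or breaks a pairing rule or fails to beat 724.

724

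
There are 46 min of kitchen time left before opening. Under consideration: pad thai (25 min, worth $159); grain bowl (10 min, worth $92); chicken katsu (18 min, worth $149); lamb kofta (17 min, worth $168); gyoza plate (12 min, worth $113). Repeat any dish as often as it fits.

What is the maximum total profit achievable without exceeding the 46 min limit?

Ranking by ratio (profit/min): lamb kofta 9.88, gyoza plate 9.42, grain bowl 9.20, chicken katsu 8.28.
Best packing: 2×lamb kofta + gyoza plate — 46 min, 449 total.
No other feasible combination exceeds 449.

449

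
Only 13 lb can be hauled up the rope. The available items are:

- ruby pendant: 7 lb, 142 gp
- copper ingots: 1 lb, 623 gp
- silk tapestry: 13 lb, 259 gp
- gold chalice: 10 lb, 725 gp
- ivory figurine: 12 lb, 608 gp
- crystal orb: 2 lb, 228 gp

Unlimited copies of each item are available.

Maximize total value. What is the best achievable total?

8099

Density check — copper ingots 623.00, crystal orb 114.00, gold chalice 72.50 are the best per lb.
13×copper ingots uses 13 of the 13 lb and totals 8099.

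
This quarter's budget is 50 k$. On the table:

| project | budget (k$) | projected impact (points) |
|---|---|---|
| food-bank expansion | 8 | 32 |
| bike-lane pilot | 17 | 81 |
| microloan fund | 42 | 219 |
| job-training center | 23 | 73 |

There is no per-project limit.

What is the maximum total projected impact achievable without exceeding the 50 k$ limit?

251

Density check — microloan fund 5.21, bike-lane pilot 4.76, food-bank expansion 4.00 are the best per k$.
Best packing: food-bank expansion + microloan fund — 50 k$, 251 total.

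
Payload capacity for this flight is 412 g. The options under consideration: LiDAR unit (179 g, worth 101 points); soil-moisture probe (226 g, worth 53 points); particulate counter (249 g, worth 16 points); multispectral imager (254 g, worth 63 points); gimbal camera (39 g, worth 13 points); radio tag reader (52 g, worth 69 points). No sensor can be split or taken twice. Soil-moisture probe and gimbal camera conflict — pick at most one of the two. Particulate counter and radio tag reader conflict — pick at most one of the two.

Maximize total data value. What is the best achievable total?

183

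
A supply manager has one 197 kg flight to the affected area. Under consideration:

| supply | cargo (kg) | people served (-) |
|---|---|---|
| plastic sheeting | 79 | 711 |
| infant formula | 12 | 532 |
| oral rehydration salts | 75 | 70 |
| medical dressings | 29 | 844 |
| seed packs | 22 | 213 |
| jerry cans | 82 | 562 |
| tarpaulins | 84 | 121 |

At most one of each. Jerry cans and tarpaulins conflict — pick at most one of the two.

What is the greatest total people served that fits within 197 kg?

2300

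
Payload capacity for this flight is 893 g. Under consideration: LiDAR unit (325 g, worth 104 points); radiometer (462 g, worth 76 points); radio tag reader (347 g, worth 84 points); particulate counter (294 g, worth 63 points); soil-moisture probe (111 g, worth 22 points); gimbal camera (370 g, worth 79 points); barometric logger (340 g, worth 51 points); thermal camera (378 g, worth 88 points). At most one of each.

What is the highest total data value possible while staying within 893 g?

Filling by ratio: LiDAR unit + radio tag reader + soil-moisture probe for 210, with 110 g left unused.
The 347 g tied up in radio tag reader is better spent on thermal camera — total rises to 214 (814 g).

214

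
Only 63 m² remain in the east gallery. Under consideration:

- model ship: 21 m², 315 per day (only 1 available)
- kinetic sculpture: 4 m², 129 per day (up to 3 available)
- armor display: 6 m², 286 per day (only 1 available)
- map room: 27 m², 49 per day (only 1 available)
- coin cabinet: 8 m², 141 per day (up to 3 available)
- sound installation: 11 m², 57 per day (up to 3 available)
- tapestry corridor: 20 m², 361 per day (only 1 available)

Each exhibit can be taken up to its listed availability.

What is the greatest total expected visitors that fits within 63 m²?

Density check — armor display 47.67, kinetic sculpture 32.25, tapestry corridor 18.05 are the best per m².
The ratio ordering already packs tightly: 3×kinetic sculpture + armor display + 3×coin cabinet + tapestry corridor, 62 m², 1457.
No other feasible combination exceeds 1457.

1457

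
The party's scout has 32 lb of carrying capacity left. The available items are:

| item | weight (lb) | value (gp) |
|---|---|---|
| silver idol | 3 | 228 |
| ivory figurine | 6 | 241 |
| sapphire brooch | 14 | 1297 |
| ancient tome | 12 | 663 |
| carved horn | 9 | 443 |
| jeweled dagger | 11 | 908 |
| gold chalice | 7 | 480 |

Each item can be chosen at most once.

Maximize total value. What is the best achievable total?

Ranking by ratio (value/lb): sapphire brooch 92.64, jeweled dagger 82.55, silver idol 76.00, gold chalice 68.57.
A density-first pass picks silver idol + sapphire brooch + jeweled dagger — 2433 at 28 lb.
Replace silver idol with gold chalice: the trade gains 252 net, giving 2685 at 32 lb.
Runner-up ivory figurine + sapphire brooch + jeweled dagger tops out at 2446.

2685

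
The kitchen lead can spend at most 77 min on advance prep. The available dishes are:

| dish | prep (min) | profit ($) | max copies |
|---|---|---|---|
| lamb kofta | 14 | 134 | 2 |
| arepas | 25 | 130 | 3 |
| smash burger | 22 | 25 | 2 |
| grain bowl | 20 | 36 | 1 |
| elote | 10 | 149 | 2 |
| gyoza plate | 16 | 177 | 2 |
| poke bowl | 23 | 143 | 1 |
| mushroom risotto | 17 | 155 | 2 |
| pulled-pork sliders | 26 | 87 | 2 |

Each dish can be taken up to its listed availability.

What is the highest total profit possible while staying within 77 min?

813

A density-first pass picks lamb kofta + 2×elote + 2×gyoza plate — 786 at 66 min.
Replace lamb kofta and elote with 2×mushroom risotto: the trade gains 27 net, giving 813 at 76 min.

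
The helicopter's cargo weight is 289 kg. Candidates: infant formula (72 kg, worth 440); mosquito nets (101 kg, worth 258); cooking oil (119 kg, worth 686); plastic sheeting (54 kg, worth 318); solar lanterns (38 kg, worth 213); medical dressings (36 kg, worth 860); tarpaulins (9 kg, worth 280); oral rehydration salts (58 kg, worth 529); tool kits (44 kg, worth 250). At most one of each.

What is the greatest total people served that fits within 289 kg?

2677

Infant formula + plastic sheeting + medical dressings + tarpaulins + oral rehydration salts + tool kits uses 273 of the 289 kg and totals 2677.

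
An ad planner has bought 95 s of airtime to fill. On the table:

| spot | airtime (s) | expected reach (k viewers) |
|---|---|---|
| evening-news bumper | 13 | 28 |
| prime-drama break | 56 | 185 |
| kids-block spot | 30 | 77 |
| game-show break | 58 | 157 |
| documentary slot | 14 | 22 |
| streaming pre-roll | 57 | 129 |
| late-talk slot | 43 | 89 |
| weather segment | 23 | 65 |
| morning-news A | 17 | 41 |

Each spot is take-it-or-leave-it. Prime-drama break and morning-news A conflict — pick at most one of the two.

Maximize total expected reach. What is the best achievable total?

278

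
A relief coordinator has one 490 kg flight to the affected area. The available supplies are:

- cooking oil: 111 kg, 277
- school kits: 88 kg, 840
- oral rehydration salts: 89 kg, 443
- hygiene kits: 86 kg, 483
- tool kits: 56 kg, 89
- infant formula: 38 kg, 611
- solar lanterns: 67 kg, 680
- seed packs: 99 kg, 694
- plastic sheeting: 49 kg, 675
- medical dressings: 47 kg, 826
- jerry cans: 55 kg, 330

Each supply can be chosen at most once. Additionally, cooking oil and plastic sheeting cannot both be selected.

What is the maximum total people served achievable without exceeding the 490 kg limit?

Ranking by ratio (people served/kg): medical dressings 17.57, infant formula 16.08, plastic sheeting 13.78.
Filling by ratio: school kits + infant formula + solar lanterns + seed packs + plastic sheeting + medical dressings + jerry cans for 4656, with 47 kg left unused.
The 55 kg tied up in jerry cans is better spent on hygiene kits — total rises to 4809 (474 kg).
The closest alternative, school kits + oral rehydration salts + infant formula + solar lanterns + seed packs + plastic sheeting + medical dressings, reaches only 4769.

4809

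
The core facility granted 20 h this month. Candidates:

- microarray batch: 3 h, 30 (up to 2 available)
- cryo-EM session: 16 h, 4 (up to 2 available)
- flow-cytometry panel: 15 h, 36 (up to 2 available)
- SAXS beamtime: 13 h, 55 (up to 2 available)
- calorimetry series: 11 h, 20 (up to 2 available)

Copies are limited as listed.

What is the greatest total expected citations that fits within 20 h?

115

By expected citations per h: microarray batch 10.00, SAXS beamtime 4.23, flow-cytometry panel 2.40 lead.
Taking 2×microarray batch + SAXS beamtime: 19 h used, 115 in expected citations.
Every other selection either busts 20 h or exceeds an availability limit or fails to beat 115.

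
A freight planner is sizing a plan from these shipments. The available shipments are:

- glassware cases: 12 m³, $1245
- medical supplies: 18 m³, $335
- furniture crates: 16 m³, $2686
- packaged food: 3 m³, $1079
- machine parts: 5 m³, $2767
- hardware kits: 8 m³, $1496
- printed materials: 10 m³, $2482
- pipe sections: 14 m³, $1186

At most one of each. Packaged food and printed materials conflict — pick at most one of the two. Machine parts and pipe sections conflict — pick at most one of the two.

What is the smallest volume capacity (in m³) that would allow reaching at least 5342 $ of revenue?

16

Minimise m³ subject to total revenue ≥ 5342.
packaged food + machine parts + hardware kits: 5342 revenue at 16 m³.
No combination under 16 m³ hits 5342.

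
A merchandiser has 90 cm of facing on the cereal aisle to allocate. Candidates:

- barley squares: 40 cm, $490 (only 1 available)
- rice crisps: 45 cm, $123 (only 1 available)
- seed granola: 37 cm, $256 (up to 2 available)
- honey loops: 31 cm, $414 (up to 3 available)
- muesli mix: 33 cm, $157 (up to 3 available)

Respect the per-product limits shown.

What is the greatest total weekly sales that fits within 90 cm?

904

Greedy by ratio would take 2×honey loops: 62 cm used, total 828.
Replace honey loops with barley squares: the trade gains 76 net, giving 904 at 71 cm.
The spare 19 cm is too small for any remaining product, and no exchange beats 904.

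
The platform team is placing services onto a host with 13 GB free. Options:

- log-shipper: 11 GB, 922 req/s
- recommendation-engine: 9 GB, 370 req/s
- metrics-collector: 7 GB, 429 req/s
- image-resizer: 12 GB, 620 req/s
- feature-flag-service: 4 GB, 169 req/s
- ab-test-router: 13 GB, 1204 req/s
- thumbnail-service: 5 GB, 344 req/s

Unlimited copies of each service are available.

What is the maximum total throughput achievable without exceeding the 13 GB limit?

1204

Ranking by ratio (throughput/GB): ab-test-router 92.62, log-shipper 83.82, thumbnail-service 68.80.
Taking ab-test-router: 13 GB used, 1204 in throughput.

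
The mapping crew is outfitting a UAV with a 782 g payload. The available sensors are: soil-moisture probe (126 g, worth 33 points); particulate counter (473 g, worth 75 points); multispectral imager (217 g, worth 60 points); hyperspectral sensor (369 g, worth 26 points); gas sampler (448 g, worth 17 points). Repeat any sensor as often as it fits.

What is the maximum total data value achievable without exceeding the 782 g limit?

Best packing: soil-moisture probe + 3×multispectral imager — 777 g, 213 total.

213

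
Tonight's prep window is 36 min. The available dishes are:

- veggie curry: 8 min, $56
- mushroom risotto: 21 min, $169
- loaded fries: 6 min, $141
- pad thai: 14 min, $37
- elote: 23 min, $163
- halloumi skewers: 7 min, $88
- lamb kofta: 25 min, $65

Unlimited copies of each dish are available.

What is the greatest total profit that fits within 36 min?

846

Ranking by ratio (profit/min): loaded fries 23.50, halloumi skewers 12.57, mushroom risotto 8.05, elote 7.09.
Best packing: 6×loaded fries — 36 min, 846 total.
Every other selection either busts 36 min or fails to beat 846.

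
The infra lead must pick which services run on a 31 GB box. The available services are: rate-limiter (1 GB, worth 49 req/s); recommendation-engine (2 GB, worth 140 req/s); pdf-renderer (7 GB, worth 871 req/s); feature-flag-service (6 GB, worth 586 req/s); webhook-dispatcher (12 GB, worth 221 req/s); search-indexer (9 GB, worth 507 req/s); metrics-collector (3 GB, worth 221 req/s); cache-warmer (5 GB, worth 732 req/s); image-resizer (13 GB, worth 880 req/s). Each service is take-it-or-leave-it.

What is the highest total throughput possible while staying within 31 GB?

3069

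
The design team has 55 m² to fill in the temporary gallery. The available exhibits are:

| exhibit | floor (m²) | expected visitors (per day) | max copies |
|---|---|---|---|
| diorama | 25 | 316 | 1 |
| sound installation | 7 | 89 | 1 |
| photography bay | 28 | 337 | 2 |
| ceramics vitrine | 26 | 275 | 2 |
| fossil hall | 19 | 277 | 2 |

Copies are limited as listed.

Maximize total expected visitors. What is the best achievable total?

703

A density-first pass picks sound installation + 2×fossil hall — 643 at 45 m².
Replace fossil hall with photography bay: the trade gains 60 net, giving 703 at 54 m².
That's the maximum — no swap from here does better than 703.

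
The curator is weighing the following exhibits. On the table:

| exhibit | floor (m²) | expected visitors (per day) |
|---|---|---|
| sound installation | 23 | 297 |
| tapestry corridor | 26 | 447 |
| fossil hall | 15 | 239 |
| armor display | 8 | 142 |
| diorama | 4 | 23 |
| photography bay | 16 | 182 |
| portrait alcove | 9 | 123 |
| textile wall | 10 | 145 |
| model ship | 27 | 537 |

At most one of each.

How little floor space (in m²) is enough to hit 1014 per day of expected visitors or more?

Minimise m² subject to total expected visitors ≥ 1014.
fossil hall + armor display + portrait alcove + model ship: 1041 expected visitors at 59 m².
Any bundle with less than 59 m² falls short of 1014.

59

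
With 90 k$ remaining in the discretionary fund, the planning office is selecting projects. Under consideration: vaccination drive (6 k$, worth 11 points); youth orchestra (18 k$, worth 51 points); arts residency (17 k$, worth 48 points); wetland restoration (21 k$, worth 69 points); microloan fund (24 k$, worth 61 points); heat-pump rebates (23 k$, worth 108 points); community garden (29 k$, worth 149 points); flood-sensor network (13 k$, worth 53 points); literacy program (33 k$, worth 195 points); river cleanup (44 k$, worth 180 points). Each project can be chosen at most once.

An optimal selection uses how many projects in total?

3

Best achievable projected impact is 452.
heat-pump rebates + community garden + literacy program hits 452 at 85 k$.
All optima have 3 projects.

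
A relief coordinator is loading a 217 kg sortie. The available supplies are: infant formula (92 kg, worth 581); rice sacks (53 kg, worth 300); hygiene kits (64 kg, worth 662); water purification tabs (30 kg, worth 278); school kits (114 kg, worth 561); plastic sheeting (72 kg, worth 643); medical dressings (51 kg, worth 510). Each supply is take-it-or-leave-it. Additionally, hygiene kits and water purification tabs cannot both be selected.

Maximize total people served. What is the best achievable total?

1815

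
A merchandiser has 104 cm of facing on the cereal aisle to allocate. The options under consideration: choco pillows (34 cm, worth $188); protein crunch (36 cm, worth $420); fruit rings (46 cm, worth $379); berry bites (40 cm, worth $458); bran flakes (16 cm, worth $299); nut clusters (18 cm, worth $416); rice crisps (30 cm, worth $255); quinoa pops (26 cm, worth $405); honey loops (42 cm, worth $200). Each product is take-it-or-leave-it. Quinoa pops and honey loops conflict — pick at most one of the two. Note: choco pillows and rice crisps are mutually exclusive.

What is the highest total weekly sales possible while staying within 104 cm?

1578

Density check — nut clusters 23.11, bran flakes 18.69, quinoa pops 15.58, protein crunch 11.67 are the best per cm.
Taking the top-ratio products first gives protein crunch + bran flakes + nut clusters + quinoa pops for 1540 (96 cm).
Replace protein crunch with berry bites: the trade gains 38 net, giving 1578 at 100 cm.
The closest alternative, protein crunch + bran flakes + nut clusters + quinoa pops, reaches only 1540.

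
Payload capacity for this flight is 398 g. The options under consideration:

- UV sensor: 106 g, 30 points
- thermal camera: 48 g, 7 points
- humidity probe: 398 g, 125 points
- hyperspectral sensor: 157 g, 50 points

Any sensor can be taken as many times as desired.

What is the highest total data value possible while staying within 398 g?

125

Taking the top-ratio sensors first gives thermal camera + 2×hyperspectral sensor for 107 (362 g).
Dropping thermal camera and 2×hyperspectral sensor frees 362 g; slotting in humidity probe (398 g) lifts the total to 125 at 398 g.
No other feasible combination exceeds 125.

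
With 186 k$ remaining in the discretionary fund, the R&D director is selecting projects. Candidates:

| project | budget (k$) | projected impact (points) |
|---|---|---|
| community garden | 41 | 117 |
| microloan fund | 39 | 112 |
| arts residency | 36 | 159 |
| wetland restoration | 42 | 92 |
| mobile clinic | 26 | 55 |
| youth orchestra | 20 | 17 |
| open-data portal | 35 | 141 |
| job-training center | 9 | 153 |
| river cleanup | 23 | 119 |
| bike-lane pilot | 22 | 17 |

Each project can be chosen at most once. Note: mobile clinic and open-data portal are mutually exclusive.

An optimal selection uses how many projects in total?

6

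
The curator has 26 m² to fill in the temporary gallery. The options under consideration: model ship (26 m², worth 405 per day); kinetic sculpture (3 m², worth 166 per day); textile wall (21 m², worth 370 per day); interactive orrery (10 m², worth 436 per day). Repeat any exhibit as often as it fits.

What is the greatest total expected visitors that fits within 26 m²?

1328

Best packing: 8×kinetic sculpture — 24 m², 1328 total.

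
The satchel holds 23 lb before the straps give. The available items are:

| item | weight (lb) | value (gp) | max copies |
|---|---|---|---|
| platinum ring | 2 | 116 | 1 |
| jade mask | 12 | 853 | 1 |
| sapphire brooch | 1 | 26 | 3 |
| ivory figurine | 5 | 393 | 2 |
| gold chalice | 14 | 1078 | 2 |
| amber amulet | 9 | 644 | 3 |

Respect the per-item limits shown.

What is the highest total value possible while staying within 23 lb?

1722

Greedy by ratio would take platinum ring + 2×sapphire brooch + 2×ivory figurine + amber amulet: 23 lb used, total 1598.
The 14 lb tied up in platinum ring and 2×sapphire brooch and 2×ivory figurine is better spent on gold chalice — total rises to 1722 (23 lb).
Every other selection either busts 23 lb or exceeds an availability limit or fails to beat 1722.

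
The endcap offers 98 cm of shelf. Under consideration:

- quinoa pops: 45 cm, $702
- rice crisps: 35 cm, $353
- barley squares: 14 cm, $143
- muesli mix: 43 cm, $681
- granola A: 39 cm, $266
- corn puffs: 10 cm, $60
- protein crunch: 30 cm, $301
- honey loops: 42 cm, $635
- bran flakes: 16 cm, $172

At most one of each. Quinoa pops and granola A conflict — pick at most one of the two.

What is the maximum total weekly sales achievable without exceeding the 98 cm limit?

The ratio ordering already packs tightly: quinoa pops + muesli mix + corn puffs, 98 cm, 1443.

1443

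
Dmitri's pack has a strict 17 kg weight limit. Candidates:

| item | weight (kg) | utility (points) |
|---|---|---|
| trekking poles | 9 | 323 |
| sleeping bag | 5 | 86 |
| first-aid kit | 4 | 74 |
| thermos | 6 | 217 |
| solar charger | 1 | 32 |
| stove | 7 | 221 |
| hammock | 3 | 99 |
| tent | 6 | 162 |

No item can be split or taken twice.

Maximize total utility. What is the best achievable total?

Taking the top-ratio items first gives trekking poles + thermos + solar charger for 572 (16 kg).
The 6 kg tied up in thermos is better spent on stove — total rises to 576 (17 kg).
Next best is trekking poles + thermos + solar charger at 572 (16 kg) — short by 4.

576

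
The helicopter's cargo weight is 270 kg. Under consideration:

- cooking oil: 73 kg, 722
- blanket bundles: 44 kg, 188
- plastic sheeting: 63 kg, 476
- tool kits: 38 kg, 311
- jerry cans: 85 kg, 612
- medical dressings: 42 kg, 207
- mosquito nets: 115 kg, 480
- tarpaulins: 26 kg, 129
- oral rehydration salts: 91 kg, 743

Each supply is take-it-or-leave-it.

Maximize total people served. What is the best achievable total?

2252

Density check — cooking oil 9.89, tool kits 8.18, oral rehydration salts 8.16 are the best per kg.
Cooking oil + plastic sheeting + tool kits + oral rehydration salts uses 265 of the 270 kg and totals 2252.
No other feasible combination exceeds 2252.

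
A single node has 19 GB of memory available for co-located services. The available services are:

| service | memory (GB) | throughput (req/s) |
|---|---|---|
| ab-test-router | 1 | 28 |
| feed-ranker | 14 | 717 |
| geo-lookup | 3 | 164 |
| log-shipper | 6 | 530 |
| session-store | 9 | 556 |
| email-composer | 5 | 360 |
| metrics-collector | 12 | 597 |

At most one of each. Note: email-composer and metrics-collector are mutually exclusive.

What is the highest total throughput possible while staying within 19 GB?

1278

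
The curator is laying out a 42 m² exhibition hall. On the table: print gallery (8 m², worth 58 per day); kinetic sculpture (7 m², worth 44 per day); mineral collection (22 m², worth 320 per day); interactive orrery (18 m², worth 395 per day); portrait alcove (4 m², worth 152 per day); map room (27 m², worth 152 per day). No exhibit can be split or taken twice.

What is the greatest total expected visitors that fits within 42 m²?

By expected visitors per m²: portrait alcove 38.00, interactive orrery 21.94, mineral collection 14.55, print gallery 7.25 lead.
A density-first pass picks print gallery + kinetic sculpture + interactive orrery + portrait alcove — 649 at 37 m².
Replace print gallery and kinetic sculpture and portrait alcove with mineral collection: the trade gains 66 net, giving 715 at 40 m².
Runner-up print gallery + kinetic sculpture + interactive orrery + portrait alcove tops out at 649.

715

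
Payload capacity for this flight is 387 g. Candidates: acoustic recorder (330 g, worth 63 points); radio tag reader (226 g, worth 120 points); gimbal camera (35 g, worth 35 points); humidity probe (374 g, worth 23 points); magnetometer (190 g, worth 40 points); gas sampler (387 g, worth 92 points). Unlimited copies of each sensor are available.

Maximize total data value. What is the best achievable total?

385

Best packing: 11×gimbal camera — 385 g, 385 total.
That's the maximum — no swap from here does better than 385.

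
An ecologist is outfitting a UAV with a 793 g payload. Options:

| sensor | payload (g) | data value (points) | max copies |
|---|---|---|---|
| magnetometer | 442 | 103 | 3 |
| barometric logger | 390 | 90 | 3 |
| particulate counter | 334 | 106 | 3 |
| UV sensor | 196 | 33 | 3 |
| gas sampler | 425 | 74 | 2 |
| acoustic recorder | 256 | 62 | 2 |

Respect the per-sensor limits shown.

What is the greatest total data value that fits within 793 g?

212

The ratio ordering already packs tightly: 2×particulate counter, 668 g, 212.
Nothing else within 793 g beats 212.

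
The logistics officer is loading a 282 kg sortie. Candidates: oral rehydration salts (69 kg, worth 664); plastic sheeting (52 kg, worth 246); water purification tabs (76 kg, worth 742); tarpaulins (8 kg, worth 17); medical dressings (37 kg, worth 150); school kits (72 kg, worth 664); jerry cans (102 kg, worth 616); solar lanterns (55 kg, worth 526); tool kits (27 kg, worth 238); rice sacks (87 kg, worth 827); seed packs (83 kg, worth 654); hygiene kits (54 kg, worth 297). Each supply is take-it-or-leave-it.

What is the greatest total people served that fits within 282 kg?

2613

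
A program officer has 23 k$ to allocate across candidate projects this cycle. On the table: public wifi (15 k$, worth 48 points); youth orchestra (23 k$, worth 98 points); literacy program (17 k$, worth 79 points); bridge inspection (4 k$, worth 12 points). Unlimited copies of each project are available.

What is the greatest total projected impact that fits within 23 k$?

98

Ranking by ratio (projected impact/k$): literacy program 4.65, youth orchestra 4.26, public wifi 3.20, bridge inspection 3.00.
Taking the top-ratio projects first gives literacy program + bridge inspection for 91 (21 k$).
Dropping literacy program and bridge inspection frees 21 k$; slotting in youth orchestra (23 k$) lifts the total to 98 at 23 k$.
Every other selection either busts 23 k$ or fails to beat 98.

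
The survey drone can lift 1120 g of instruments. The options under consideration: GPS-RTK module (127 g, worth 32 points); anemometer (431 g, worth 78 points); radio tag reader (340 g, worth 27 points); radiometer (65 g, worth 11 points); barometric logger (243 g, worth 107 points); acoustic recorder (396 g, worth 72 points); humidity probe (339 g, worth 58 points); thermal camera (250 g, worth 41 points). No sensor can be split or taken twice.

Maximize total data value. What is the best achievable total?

269

GPS-RTK module + barometric logger + acoustic recorder + humidity probe uses 1105 of the 1120 g and totals 269.
That's the maximum — no swap from here does better than 269.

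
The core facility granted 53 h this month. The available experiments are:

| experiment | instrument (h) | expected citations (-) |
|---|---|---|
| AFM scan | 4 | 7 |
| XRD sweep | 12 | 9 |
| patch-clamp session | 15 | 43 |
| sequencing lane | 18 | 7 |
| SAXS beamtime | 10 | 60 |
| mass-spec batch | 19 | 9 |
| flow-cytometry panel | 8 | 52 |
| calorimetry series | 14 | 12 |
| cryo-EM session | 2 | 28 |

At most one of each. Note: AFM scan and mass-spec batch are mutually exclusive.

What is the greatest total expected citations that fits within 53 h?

202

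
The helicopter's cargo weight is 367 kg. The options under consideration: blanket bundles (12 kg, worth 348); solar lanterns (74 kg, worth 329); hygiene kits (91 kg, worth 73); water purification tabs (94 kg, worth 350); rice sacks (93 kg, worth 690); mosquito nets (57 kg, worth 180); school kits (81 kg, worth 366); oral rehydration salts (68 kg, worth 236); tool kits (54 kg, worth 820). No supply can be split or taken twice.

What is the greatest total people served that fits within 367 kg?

2640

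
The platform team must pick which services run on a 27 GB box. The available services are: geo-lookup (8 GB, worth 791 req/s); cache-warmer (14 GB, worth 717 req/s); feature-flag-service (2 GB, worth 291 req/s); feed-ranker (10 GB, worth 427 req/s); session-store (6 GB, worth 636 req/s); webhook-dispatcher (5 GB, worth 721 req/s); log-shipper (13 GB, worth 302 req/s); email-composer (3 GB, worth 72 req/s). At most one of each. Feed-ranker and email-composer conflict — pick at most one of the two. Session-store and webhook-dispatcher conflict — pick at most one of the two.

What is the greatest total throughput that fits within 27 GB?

Taking geo-lookup + feature-flag-service + feed-ranker + webhook-dispatcher: 25 GB used, 2230 in throughput.

2230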